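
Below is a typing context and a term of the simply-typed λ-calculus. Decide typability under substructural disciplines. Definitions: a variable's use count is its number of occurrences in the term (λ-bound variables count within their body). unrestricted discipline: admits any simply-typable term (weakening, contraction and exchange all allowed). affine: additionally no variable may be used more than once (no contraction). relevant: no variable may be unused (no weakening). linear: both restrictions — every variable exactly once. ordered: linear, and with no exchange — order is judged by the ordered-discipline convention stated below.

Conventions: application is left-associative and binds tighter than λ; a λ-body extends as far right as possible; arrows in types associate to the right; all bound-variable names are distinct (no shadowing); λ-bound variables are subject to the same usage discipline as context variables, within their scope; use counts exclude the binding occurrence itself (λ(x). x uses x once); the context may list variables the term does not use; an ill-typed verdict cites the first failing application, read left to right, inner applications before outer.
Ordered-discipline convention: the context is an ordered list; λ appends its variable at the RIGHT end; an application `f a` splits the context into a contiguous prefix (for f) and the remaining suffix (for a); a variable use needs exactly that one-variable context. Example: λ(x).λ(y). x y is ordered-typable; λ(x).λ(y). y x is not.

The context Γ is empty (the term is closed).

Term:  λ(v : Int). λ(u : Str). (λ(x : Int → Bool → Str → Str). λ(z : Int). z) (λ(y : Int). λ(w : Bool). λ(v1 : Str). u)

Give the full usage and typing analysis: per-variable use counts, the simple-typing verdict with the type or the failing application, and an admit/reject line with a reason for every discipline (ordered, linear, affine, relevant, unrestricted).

usage: v [bound] ×0; u [bound] ×1; x [bound] ×0; z [bound] ×1; y [bound] ×0; w [bound] ×0; v1 [bound] ×0
order of uses: z, u
typing: the term checks, with type Int → Str → Int → Int
ordered: ✗, v, x, y, w, v1 left unused
linear: ✗, v, x, y, w, v1 left unused
affine: ✓, v, u, x, z, y, w, v1: no repeats, contraction unneeded
relevant: ✗, v, x, y, w, v1 left unused
unrestricted: ✓, well-typed at Int → Str → Int → Int; no restrictions here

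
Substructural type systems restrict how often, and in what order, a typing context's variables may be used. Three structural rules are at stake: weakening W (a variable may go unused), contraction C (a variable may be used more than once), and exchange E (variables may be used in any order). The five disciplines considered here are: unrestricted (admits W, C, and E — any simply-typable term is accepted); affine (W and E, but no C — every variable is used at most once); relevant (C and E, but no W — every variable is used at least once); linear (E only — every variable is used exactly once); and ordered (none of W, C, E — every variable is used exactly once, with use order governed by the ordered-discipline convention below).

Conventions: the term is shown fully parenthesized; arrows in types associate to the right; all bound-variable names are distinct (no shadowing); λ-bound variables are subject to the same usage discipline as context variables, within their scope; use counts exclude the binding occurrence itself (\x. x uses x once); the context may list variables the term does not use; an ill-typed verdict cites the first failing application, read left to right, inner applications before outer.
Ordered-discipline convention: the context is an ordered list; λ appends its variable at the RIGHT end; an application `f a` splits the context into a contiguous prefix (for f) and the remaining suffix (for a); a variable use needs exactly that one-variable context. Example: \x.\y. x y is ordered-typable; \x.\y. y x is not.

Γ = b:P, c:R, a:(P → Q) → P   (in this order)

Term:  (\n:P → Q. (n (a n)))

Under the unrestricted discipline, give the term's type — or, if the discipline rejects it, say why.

term : (P → Q) → Q
use counts: b: 0×, c: 0×, a: 1×, n (λ-bound): 2×
order of uses: n, a, n
typing: the term checks, with type (P → Q) → Q
per-discipline verdicts: ordered ✗, linear ✗, affine ✗, relevant ✗, unrestricted ✓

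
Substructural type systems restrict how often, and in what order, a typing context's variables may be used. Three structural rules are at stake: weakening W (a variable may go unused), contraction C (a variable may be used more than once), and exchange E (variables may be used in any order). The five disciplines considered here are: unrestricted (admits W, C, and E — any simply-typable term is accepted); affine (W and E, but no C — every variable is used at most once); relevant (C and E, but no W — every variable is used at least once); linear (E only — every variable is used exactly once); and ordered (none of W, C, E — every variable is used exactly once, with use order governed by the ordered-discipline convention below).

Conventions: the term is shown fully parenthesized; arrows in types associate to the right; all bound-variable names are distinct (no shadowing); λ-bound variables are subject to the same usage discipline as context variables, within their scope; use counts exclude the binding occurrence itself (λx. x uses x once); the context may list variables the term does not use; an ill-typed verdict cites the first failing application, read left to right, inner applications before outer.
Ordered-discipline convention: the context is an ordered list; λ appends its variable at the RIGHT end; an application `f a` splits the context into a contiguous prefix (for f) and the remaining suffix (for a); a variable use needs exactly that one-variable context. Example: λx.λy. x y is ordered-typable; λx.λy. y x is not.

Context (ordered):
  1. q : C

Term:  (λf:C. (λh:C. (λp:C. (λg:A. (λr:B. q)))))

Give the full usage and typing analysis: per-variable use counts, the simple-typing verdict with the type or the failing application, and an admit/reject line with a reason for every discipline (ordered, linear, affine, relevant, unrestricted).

use counts: q ×1, f (bound) ×0, h (bound) ×0, p (bound) ×0, g (bound) ×0, r (bound) ×0
use order (left to right): q
typing: the term checks, with type C -> C -> C -> A -> B -> C
ordered: ✗, needs weakening: f, h, p, g, r unused
linear: ✗, needs weakening: f, h, p, g, r unused
affine: ✓, no duplicate uses among q, f, h, p, g, r
relevant: ✗, needs weakening: f, h, p, g, r unused
unrestricted: ✓, simply typable at C -> C -> C -> A -> B -> C; W, C, E all held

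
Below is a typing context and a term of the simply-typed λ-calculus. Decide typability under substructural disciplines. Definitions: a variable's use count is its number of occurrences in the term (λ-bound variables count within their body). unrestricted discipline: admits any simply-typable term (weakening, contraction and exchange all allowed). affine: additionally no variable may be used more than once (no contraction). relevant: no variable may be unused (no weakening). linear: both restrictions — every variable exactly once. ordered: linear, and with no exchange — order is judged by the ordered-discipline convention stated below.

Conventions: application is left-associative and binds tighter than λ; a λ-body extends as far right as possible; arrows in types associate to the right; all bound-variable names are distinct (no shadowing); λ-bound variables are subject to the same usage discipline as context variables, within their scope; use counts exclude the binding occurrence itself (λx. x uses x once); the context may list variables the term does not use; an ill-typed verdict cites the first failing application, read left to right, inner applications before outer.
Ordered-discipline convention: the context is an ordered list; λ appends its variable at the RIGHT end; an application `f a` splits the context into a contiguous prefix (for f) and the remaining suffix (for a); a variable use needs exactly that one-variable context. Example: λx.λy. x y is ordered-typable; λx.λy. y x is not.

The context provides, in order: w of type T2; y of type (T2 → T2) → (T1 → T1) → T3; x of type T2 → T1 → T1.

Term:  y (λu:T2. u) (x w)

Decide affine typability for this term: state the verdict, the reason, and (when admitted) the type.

yes — w, y, x, u: no repeats, contraction unneeded; term : T3
counts: w: 1×; y: 1×; x: 1×; u [bound]: 1×
order of uses: y, u, x, w
typing: ✓ — T3
across the five disciplines: ordered ✗ · linear ✓ · affine ✓ · relevant ✓ · unrestricted ✓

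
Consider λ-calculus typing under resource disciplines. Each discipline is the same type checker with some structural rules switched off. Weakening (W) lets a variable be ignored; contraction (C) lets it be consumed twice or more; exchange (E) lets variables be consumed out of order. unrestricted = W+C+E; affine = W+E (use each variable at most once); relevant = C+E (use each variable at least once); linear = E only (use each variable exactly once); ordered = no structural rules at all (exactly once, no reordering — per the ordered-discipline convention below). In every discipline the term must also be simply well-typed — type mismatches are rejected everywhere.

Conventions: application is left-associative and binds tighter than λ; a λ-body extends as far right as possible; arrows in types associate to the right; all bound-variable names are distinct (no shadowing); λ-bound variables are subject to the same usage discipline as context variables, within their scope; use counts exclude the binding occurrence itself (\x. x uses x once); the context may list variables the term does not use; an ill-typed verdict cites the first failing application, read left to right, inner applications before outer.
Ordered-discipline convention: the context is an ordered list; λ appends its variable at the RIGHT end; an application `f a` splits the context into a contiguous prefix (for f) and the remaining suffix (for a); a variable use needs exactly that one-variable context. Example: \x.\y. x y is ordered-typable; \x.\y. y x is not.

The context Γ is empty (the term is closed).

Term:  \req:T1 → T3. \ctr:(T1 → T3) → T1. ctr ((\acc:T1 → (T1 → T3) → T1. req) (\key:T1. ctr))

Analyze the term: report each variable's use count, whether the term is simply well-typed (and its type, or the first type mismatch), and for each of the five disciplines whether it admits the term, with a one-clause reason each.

variable uses: req (bound) ×1, ctr (bound) ×2, acc (bound) ×0, key (bound) ×0
order of uses: ctr, req, ctr
typing: well-typed — term : (T1 → T3) → ((T1 → T3) → T1) → T1
ordered ✗ (uses contraction: ctr ×2; unused: acc, key — weakening required)
linear ✗ (uses contraction: ctr ×2; unused: acc, key — weakening required)
affine ✗ (uses contraction: ctr ×2)
relevant ✗ (unused: acc, key — weakening required)
unrestricted ✓ (simply typable at (T1 → T3) → ((T1 → T3) → T1) → T1; W, C, E all held)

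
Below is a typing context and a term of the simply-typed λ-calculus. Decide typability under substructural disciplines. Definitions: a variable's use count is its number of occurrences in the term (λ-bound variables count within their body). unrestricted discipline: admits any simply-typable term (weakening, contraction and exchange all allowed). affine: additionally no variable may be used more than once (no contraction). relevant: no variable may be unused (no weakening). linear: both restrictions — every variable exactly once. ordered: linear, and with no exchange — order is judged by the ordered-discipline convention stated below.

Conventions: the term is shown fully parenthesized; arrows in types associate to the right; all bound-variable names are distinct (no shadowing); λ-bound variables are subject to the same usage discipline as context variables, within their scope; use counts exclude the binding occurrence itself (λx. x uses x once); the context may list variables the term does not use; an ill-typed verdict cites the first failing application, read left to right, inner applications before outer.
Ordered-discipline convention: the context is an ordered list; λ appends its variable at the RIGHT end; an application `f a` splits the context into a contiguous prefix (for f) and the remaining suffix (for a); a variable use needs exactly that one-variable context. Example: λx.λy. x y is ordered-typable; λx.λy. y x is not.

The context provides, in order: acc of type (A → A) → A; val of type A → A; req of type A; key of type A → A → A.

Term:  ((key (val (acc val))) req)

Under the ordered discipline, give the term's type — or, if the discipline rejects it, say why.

not well-typed under ordered — needs contraction — val ×2
counts: acc: 1×; val: 2×; req: 1×; key: 1×
uses in reading order: key, val, acc, val, req
typing: ✓ — A
summary: ordered ✗ · linear ✗ · affine ✗ · relevant ✓ · unrestricted ✓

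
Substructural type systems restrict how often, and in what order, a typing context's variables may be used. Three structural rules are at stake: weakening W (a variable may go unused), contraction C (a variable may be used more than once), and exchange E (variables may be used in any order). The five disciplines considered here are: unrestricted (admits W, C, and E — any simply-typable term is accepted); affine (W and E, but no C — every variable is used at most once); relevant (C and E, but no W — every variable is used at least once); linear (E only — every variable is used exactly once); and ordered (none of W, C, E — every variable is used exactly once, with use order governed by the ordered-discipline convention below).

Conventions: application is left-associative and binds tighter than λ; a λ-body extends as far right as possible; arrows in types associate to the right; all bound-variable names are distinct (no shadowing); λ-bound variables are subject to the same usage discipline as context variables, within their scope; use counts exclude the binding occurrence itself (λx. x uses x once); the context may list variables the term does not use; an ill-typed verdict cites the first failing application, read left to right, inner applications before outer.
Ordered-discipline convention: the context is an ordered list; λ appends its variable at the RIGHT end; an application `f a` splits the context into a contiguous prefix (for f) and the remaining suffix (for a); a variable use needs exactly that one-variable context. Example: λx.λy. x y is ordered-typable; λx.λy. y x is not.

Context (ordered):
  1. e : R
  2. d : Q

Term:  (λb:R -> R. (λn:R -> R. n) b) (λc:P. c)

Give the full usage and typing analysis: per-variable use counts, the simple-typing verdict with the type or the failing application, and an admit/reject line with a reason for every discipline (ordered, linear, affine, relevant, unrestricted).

variable uses: e: 0×; d: 0×; b (bound): 1×; n (bound): 1×; c (bound): 1×
use order (left to right): n, b, c
typing: ill-typed: an application expects R -> R but receives P -> P
ordered ✗ (not simply typable)
linear ✗ (fails simple typing)
affine ✗ (a type mismatch blocks all five)
relevant ✗ (the type mismatch rejects it)
unrestricted ✗ (not simply typable)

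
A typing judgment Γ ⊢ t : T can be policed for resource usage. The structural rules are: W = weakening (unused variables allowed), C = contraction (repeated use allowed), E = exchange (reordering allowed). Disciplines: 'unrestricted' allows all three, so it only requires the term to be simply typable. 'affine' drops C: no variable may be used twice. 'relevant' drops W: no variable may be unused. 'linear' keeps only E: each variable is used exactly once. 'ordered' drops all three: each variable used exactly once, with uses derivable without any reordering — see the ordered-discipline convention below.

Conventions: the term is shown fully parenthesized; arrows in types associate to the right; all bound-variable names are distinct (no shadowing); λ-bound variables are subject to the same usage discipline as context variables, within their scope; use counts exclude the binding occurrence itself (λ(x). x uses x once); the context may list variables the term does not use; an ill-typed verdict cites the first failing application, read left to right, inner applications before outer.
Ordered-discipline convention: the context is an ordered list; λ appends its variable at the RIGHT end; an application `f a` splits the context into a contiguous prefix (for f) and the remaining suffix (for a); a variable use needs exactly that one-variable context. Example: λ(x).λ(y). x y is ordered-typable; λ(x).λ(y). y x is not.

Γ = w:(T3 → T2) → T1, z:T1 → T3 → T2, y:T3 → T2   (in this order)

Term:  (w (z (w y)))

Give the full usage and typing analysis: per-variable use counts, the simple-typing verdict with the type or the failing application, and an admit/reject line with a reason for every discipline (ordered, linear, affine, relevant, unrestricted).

variable uses: w: 2×, z: 1×, y: 1×
left-to-right use order: w, z, w, y
typing: ✓ — T1
ordered ✗ (uses contraction: w ×2)
linear ✗ (uses contraction: w ×2)
affine ✗ (uses contraction: w ×2)
relevant ✓ (every one of w, z, y appears)
unrestricted ✓ (typability at T1 is all that's needed)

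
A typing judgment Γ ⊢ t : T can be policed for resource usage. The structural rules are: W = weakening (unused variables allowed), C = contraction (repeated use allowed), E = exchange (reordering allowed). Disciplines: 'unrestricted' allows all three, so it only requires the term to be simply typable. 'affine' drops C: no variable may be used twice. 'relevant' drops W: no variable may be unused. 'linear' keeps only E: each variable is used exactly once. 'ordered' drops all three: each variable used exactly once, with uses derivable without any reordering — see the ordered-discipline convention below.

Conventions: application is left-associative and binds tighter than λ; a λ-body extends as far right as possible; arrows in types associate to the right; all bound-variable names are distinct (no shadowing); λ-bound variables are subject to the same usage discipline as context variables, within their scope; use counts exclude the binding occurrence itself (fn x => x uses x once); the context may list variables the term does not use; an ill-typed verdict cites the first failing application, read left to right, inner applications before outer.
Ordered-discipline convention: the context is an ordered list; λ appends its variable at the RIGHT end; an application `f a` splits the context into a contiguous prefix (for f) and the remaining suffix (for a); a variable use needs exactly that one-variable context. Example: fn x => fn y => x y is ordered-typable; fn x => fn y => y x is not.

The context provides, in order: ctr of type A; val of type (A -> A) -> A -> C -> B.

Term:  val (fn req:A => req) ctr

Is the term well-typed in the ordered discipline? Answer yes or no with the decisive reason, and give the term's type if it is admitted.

no — no ordered split (uses run val, req, ctr)
counts: ctr: 1×, val: 1×, req (λ-bound): 1×
uses in reading order: val, req, ctr
typing: ✓ — C -> B
all disciplines: ordered ✗, linear ✓, affine ✓, relevant ✓, unrestricted ✓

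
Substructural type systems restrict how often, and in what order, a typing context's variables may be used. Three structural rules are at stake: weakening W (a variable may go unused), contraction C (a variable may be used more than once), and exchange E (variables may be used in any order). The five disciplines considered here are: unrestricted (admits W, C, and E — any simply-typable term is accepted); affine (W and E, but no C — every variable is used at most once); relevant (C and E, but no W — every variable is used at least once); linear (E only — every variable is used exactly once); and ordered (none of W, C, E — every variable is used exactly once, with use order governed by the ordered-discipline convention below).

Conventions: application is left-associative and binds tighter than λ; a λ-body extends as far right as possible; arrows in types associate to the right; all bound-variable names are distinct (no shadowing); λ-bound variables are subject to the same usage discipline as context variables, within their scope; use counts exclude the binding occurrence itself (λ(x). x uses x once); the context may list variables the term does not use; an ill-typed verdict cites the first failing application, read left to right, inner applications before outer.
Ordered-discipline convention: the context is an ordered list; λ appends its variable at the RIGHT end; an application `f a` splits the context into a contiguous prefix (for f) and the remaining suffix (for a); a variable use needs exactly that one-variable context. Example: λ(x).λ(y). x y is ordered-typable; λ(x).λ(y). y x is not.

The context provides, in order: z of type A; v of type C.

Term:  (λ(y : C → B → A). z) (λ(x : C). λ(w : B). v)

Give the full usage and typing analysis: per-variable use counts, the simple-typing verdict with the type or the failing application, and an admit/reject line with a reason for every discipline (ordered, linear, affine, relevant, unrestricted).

usage: z: 1×, v: 1×, y (λ-bound): 0×, x (λ-bound): 0×, w (λ-bound): 0×
order of uses: z, v
typing: ill-typed: an application expects C → B → A but receives C → B → C
ordered ✗ (fails simple typing)
linear ✗ (a type mismatch blocks all five)
affine ✗ (the type mismatch rejects it)
relevant ✗ (not simply typable)
unrestricted ✗ (fails simple typing)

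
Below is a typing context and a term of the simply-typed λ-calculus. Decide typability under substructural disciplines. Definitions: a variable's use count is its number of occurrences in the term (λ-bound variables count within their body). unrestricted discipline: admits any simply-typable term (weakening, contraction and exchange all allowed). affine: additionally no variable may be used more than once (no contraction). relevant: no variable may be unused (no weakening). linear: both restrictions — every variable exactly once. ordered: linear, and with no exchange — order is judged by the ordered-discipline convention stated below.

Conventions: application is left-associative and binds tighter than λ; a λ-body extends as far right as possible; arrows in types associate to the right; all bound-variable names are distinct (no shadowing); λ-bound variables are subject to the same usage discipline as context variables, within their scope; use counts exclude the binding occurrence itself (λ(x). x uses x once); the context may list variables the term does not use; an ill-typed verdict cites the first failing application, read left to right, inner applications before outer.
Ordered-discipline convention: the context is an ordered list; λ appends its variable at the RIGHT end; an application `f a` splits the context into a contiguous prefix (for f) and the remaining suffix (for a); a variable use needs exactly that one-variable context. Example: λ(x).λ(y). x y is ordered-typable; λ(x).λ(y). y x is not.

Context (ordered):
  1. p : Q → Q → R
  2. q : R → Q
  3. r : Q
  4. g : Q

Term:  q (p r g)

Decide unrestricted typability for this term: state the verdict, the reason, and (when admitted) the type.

yes — type-checks (Q) and nothing is barred; term : Q
counts: p ×1, q ×1, r ×1, g ×1
uses in reading order: q, p, r, g
typing: ✓ — Q
all disciplines: ordered ✗, linear ✓, affine ✓, relevant ✓, unrestricted ✓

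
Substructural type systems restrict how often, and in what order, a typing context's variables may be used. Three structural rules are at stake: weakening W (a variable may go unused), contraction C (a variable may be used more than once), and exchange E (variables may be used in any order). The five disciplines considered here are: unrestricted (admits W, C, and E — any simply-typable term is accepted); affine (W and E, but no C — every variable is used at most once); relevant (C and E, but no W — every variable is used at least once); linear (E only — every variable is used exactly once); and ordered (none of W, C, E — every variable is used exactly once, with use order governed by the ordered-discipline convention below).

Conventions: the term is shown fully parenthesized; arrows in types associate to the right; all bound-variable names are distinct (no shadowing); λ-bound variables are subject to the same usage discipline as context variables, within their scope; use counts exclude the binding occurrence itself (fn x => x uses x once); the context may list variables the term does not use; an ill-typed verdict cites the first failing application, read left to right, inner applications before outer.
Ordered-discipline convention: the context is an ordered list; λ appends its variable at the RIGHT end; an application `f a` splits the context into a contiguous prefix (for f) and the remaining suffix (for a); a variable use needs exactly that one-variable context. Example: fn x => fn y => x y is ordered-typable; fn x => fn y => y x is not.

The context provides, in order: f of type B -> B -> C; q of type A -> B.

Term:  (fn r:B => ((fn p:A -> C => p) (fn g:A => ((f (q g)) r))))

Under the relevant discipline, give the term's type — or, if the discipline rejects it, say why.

term : B -> A -> C
use counts: f: 1×; q: 1×; r [bound]: 1×; p [bound]: 1×; g [bound]: 1×
order of uses: p, f, q, g, r
typing: well-typed at B -> A -> C
per-discipline verdicts: ordered ✗, linear ✓, affine ✓, relevant ✓, unrestricted ✓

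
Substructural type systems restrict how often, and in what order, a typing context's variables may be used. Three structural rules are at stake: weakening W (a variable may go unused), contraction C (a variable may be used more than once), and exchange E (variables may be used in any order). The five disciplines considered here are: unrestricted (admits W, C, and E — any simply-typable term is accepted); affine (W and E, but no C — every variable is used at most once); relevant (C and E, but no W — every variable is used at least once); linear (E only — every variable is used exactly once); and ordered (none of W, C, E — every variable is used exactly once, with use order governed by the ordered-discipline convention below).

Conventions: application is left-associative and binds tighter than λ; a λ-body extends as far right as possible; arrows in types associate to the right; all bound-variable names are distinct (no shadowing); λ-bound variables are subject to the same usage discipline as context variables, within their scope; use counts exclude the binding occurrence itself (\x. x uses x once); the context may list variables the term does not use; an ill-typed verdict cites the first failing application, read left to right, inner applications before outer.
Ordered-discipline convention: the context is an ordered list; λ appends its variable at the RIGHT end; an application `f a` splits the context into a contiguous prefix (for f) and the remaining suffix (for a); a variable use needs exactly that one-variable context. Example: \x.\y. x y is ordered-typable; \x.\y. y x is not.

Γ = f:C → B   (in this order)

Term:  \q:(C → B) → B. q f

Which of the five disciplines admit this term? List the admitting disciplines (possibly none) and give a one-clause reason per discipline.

admitted by: linear, affine, relevant, unrestricted
use counts: f: 1×, q (bound): 1×
use order (left to right): q, f
typing: the term checks, with type ((C → B) → B) → B
ordered: ✗, no contiguous prefix/suffix split fits q, f
linear: ✓, exactly-once usage across f, q
affine: ✓, at most one use each (f, q)
relevant: ✓, f, q: all used, weakening unneeded
unrestricted: ✓, well-typed at ((C → B) → B) → B; no restrictions here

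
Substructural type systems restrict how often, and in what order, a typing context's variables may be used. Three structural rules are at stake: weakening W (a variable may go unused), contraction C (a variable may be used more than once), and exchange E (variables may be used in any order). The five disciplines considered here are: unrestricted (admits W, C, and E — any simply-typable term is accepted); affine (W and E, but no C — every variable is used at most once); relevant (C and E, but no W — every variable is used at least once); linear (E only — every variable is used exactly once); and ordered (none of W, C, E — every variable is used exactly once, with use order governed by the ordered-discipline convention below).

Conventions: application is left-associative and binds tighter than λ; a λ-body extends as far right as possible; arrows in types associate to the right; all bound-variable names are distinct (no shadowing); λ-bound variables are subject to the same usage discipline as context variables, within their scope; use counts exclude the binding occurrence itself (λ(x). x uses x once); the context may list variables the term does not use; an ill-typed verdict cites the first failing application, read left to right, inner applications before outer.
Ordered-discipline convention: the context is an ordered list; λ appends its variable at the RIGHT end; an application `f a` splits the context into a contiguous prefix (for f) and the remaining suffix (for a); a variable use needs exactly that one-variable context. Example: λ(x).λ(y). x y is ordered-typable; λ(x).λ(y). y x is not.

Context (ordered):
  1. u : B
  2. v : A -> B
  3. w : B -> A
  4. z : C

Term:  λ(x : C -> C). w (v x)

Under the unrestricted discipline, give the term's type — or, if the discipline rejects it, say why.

not well-typed under unrestricted — not simply typable
counts: u=0, v=1, w=1, z=0, x [bound]=1
order of uses: w, v, x
typing: ill-typed: an application expects A but receives C -> C
summary: ordered ✗ · linear ✗ · affine ✗ · relevant ✗ · unrestricted ✗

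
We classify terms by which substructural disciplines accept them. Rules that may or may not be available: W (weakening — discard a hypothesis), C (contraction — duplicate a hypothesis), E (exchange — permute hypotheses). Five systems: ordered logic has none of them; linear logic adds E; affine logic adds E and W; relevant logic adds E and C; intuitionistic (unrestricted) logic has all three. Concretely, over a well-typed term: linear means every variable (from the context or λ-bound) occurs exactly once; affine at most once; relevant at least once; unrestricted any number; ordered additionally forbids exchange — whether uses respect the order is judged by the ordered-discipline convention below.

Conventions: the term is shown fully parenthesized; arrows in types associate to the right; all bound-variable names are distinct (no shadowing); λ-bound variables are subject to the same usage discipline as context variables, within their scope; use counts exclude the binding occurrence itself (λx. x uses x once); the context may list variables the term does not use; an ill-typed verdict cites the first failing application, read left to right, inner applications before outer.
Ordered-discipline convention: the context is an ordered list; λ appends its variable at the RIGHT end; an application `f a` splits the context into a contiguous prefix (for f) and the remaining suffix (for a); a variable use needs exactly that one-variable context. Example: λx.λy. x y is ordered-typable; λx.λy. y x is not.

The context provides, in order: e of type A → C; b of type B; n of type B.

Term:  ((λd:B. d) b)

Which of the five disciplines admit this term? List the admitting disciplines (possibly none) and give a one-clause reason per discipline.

accepted by: affine, unrestricted
usage: e ×0, b ×1, n ×0, d (λ-bound) ×1
left-to-right use order: d, b
typing: the term checks, with type B
ordered ✗ (e, n never used (weakening))
linear ✗ (e, n never used (weakening))
affine ✓ (at most one use each (e, b, n, d))
relevant ✗ (e, n never used (weakening))
unrestricted ✓ (well-typed at B; no restrictions here)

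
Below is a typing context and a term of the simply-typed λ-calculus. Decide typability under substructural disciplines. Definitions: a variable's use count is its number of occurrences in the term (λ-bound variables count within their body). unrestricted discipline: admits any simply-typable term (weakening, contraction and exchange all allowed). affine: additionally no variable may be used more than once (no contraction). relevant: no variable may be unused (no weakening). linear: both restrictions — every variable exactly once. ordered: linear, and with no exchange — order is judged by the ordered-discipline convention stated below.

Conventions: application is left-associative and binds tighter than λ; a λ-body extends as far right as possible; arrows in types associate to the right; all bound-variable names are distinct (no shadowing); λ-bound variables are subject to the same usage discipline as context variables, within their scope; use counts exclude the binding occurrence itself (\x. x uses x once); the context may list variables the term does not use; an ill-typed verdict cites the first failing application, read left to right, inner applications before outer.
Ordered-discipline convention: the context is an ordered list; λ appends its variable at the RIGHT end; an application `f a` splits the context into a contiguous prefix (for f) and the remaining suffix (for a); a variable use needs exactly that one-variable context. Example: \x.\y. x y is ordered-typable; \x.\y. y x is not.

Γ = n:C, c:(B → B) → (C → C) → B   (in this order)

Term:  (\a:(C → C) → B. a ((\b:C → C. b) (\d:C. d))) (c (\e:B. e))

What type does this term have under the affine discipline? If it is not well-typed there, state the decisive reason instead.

term : B
use counts: n: 0; c: 1; a [bound]: 1; b [bound]: 1; d [bound]: 1; e [bound]: 1
uses in reading order: a, b, d, c, e
typing: well-typed at B
summary: ordered ✗ | linear ✗ | affine ✓ | relevant ✗ | unrestricted ✓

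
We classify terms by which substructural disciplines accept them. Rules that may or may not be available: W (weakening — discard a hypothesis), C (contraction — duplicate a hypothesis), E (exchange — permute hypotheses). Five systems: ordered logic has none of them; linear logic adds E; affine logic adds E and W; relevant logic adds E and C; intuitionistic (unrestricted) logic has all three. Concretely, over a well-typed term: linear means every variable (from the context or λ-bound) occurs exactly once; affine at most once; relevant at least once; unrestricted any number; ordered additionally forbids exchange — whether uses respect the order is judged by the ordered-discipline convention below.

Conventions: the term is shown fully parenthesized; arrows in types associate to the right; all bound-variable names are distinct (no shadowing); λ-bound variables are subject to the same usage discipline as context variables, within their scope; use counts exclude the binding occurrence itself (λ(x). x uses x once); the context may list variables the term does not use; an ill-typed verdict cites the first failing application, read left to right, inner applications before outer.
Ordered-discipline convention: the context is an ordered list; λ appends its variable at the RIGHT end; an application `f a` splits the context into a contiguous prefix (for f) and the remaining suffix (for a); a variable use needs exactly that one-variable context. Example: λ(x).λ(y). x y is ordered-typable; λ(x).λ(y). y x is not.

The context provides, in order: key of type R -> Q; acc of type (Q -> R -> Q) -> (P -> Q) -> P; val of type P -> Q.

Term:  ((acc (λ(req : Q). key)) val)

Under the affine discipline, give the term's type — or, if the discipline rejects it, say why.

term : P
variable uses: key: 1, acc: 1, val: 1, req [bound]: 0
use order (left to right): acc, key, val
typing: ✓ — P
all disciplines: ordered ✗; linear ✗; affine ✓; relevant ✗; unrestricted ✓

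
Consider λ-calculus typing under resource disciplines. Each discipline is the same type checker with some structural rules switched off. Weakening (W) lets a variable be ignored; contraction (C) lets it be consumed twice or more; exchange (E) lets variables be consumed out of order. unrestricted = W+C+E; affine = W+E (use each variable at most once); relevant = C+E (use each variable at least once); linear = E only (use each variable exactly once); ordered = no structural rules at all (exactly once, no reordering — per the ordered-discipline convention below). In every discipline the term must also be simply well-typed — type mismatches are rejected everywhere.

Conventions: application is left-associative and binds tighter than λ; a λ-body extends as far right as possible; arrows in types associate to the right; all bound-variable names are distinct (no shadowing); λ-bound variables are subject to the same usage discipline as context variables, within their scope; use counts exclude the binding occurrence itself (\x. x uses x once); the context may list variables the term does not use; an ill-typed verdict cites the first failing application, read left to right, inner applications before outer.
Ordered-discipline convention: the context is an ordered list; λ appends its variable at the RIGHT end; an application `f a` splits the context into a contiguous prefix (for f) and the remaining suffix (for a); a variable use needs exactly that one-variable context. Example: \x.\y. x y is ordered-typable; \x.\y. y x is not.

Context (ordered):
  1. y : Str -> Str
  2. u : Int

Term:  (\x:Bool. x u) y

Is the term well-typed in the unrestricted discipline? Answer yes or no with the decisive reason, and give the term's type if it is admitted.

no — the type mismatch rejects it
usage: y: 1; u: 1; x (λ-bound): 1
order of uses: x, u, y
typing: ill-typed: non-function type Bool applied to an argument
across the five disciplines: ordered ✗ · linear ✗ · affine ✗ · relevant ✗ · unrestricted ✗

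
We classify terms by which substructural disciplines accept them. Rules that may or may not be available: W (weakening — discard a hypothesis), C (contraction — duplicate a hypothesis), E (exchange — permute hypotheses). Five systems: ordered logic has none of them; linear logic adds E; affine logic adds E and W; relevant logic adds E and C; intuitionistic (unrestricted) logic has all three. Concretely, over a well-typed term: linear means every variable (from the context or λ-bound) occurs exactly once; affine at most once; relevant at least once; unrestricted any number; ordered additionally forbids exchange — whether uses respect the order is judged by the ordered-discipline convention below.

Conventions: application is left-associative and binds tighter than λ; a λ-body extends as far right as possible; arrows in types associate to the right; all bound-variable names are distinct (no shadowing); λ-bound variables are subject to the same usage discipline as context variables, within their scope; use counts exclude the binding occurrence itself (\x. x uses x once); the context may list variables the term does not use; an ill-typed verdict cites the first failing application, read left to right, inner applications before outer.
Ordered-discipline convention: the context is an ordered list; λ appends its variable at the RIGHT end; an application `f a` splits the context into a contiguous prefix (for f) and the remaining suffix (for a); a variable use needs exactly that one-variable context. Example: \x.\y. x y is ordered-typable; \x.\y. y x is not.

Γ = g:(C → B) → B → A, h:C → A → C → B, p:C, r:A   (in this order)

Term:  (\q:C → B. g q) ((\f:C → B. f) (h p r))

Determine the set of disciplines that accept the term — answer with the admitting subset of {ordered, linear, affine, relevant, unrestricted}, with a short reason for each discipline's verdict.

admitted by: ordered, linear, affine, relevant, unrestricted
variable uses: g ×1, h ×1, p ×1, r ×1, q (bound) ×1, f (bound) ×1
uses in reading order: g, q, f, h, p, r
typing: well-typed at B → A
ordered: ✓, g, h, p, r, q, f once each; derivable with no W/C/E
linear: ✓, exactly-once usage across g, h, p, r, q, f
affine: ✓, none of g, h, p, r, q, f used more than once
relevant: ✓, at least one use each (g, h, p, r, q, f)
unrestricted: ✓, well-typed at B → A; no restrictions here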